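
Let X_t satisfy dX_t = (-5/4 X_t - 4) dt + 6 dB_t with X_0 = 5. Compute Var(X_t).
Var(X_t) = 72/5 - 72*exp(-5*t/2)/5

The variance V(t) = Var(X_t) satisfies V'(t) = 2 a V(t) + c^2 with V(0) = 0 (drift coefficient is linear in X, diffusion is constant). With a = -5/4, c = 6, the solution is
  V(t) = (c^2 / (2 a)) * (exp(2 a t) - 1)
       = (6^2 / (2*(-5/4))) * (exp((-5/2) t) - 1)
       = 72/5 - 72*exp(-5*t/2)/5.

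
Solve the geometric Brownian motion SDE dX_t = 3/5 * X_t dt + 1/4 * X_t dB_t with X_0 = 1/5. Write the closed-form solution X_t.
X_t = 1/5 * exp((91/160) * t + (1/4) * B_t)

For GBM dX = mu X dt + sigma X dB with X_0 = x_0, apply Itô to Y = log X: dY = (mu - sigma^2/2) dt + sigma dB, so Y_t = log(x_0) + (mu - sigma^2/2) t + sigma B_t and hence X_t = x_0 * exp((mu - sigma^2/2) t + sigma B_t).
With mu = 3/5, sigma = 1/4, x_0 = 1/5, this gives:
  X_t = 1/5 * exp((91/160) * t + (1/4) * B_t).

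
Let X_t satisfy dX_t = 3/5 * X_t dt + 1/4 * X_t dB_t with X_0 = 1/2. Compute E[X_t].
E[X_t] = exp(3*t/5)/2

For GBM dX = mu X dt + sigma X dB with X_0 = x_0, apply Itô to Y = log X: dY = (mu - sigma^2/2) dt + sigma dB, so Y_t = log(x_0) + (mu - sigma^2/2) t + sigma B_t and hence X_t = x_0 * exp((mu - sigma^2/2) t + sigma B_t).
With mu = 3/5, sigma = 1/4, x_0 = 1/2, this gives:
  X_t = 1/2 * exp((91/160) * t + (1/4) * B_t).
Since sigma*B_t ~ Normal(0, sigma^2 t), E[exp(sigma*B_t)] = exp(sigma^2 t / 2); so E[X_t] = x_0 * exp((mu - sigma^2/2) t) * exp(sigma^2 t / 2) = x_0 * exp(mu t) = exp(3*t/5)/2.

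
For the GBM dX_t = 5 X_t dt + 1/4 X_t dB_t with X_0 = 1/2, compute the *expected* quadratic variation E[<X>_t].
E[<X>_t] = exp(161*t/16)/644 - 1/644

<X>_t = int_0^t ((1/4) * X_s)^2 ds. Taking expectation inside the integral: E[<X>_t] = (1/4)^2 * int_0^t E[X_s^2] ds. For GBM, E[X_s^2] = x_0^2 * exp((2 mu + sigma^2) s). Integrating:
  E[<X>_t] = (1/4)^2 * (1/2)^2 * (exp((2*5 + (1/4)^2) t) - 1) / (2*5 + (1/4)^2)
           = (1/4)^2 * (1/2)^2 * (exp((161/16) t) - 1) / (161/16) = exp(161*t/16)/644 - 1/644.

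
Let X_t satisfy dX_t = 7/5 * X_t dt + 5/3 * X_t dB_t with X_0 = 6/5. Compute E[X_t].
E[X_t] = 6*exp(7*t/5)/5

For GBM dX = mu X dt + sigma X dB with X_0 = x_0, apply Itô to Y = log X: dY = (mu - sigma^2/2) dt + sigma dB, so Y_t = log(x_0) + (mu - sigma^2/2) t + sigma B_t and hence X_t = x_0 * exp((mu - sigma^2/2) t + sigma B_t).
With mu = 7/5, sigma = 5/3, x_0 = 6/5, this gives:
  X_t = 6/5 * exp((1/90) * t + (5/3) * B_t).
Since sigma*B_t ~ Normal(0, sigma^2 t), E[exp(sigma*B_t)] = exp(sigma^2 t / 2); so E[X_t] = x_0 * exp((mu - sigma^2/2) t) * exp(sigma^2 t / 2) = x_0 * exp(mu t) = 6*exp(7*t/5)/5.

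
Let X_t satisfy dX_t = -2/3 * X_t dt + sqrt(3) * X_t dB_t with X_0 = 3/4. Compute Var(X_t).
Var(X_t) = (9*exp(3*t) - 9)*exp(-4*t/3)/16

For GBM dX = mu X dt + sigma X dB with X_0 = x_0, apply Itô to Y = log X: dY = (mu - sigma^2/2) dt + sigma dB, so Y_t = log(x_0) + (mu - sigma^2/2) t + sigma B_t and hence X_t = x_0 * exp((mu - sigma^2/2) t + sigma B_t).
With mu = -2/3, sigma = sqrt(3), x_0 = 3/4, this gives:
  X_t = 3/4 * exp((-13/6) * t + (sqrt(3)) * B_t).
Since sigma*B_t ~ Normal(0, sigma^2 t), E[exp(sigma*B_t)] = exp(sigma^2 t / 2); so E[X_t] = x_0 * exp((mu - sigma^2/2) t) * exp(sigma^2 t / 2) = x_0 * exp(mu t) = 3*exp(-2*t/3)/4.
Var(X_t) = E[X_t^2] - (E[X_t])^2 = x_0^2 * exp(2 mu t) * (exp(sigma^2 t) - 1) = (9*exp(3*t) - 9)*exp(-4*t/3)/16.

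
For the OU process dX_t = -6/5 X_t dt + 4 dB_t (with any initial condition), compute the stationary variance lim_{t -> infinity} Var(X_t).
lim Var(X_t) = 20/3

The OU SDE dX = -theta X dt + sigma dB admits the integrating factor exp(theta t): d(exp(theta t) X_t) = sigma exp(theta t) dB_t. Integrating from 0 to t gives X_t = x_0 * exp(-theta t) + sigma * int_0^t exp(-theta (t-s)) dB_s for any initial x_0. The Itô integral has variance (by the Itô isometry) sigma^2 * int_0^t exp(-2 theta (t - s)) ds = sigma^2 * (1 - exp(-2 theta t)) / (2 theta), independent of x_0.
With theta = 6/5, sigma = 4:
  Var(X_t) = (4)^2 * (1 - exp(-2*6/5 t)) / (2 * 6/5) = 20/3 - 20*exp(-12*t/5)/3.
As t -> infinity, exp(-2*6/5 t) -> 0, so the stationary variance is sigma^2 / (2 theta) = 20/3.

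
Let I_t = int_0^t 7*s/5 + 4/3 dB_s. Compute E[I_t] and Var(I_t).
E[I_t] = 0; Var(I_t) = t*(147*t^2 + 420*t + 400)/225

The Itô integral of a deterministic integrand f(s) has mean 0 because each increment f(s) * (B_{s+ds} - B_s) has mean 0. By the Itô isometry:
  Var( int_0^t f(s) dB_s ) = E[ (int_0^t f(s) dB_s)^2 ] = int_0^t f(s)^2 ds.
Here f(s) = 7*s/5 + 4/3, so f(s)^2 = (21*s + 20)^2/225. Integrate:
  int_0^t ((21*s + 20)^2/225) ds = t*(147*t^2 + 420*t + 400)/225.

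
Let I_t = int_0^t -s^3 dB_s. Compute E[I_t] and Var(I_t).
E[I_t] = 0; Var(I_t) = t^7/7

The Itô integral of a deterministic integrand f(s) has mean 0 because each increment f(s) * (B_{s+ds} - B_s) has mean 0. By the Itô isometry:
  Var( int_0^t f(s) dB_s ) = E[ (int_0^t f(s) dB_s)^2 ] = int_0^t f(s)^2 ds.
Here f(s) = -s^3, so f(s)^2 = s^6. Integrate:
  int_0^t (s^6) ds = t^7/7.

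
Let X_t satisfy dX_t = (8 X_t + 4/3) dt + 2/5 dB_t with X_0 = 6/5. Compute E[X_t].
E[X_t] = 41*exp(8*t)/30 - 1/6

Taking expectations and using E[dB_t] = 0, the mean m(t) = E[X_t] satisfies the ODE m'(t) = a m(t) + b with m(0) = x_0. With a = 8, b = 4/3, x_0 = 6/5, the solution is
  m(t) = x_0 * exp(a t) + (b/a) * (exp(a t) - 1)
       = (6/5) * exp(8 t) + ((4/3)/8) * (exp(8 t) - 1)
       = 41*exp(8*t)/30 - 1/6.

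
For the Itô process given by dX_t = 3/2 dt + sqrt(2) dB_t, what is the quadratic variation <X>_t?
<X>_t = 2*t

For an Itô process dX_t = a(t) dt + b(t) dB_t, the quadratic variation is <X>_t = int_0^t b(s)^2 ds (the drift term does not contribute). Here b(s) = sqrt(2), so
  b(s)^2 = 2.
Integrating from 0 to t:
  <X>_t = int_0^t (2) ds = 2*t.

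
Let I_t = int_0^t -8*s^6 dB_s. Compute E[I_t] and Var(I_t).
E[I_t] = 0; Var(I_t) = 64*t^13/13

The Itô integral of a deterministic integrand f(s) has mean 0 because each increment f(s) * (B_{s+ds} - B_s) has mean 0. By the Itô isometry:
  Var( int_0^t f(s) dB_s ) = E[ (int_0^t f(s) dB_s)^2 ] = int_0^t f(s)^2 ds.
Here f(s) = -8*s^6, so f(s)^2 = 64*s^12. Integrate:
  int_0^t (64*s^12) ds = 64*t^13/13.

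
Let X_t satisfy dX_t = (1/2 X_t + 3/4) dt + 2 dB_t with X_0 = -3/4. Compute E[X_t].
E[X_t] = 3*exp(t/2)/4 - 3/2

Taking expectations and using E[dB_t] = 0, the mean m(t) = E[X_t] satisfies the ODE m'(t) = a m(t) + b with m(0) = x_0. With a = 1/2, b = 3/4, x_0 = -3/4, the solution is
  m(t) = x_0 * exp(a t) + (b/a) * (exp(a t) - 1)
       = (-3/4) * exp((1/2) t) + ((3/4)/(1/2)) * (exp((1/2) t) - 1)
       = 3*exp(t/2)/4 - 3/2.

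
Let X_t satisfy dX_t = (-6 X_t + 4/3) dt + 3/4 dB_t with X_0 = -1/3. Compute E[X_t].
E[X_t] = 2/9 - 5*exp(-6*t)/9

Taking expectations and using E[dB_t] = 0, the mean m(t) = E[X_t] satisfies the ODE m'(t) = a m(t) + b with m(0) = x_0. With a = -6, b = 4/3, x_0 = -1/3, the solution is
  m(t) = x_0 * exp(a t) + (b/a) * (exp(a t) - 1)
       = (-1/3) * exp((-6) t) + ((4/3)/(-6)) * (exp((-6) t) - 1)
       = 2/9 - 5*exp(-6*t)/9.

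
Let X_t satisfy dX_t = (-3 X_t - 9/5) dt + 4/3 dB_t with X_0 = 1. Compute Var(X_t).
Var(X_t) = 8/27 - 8*exp(-6*t)/27

The variance V(t) = Var(X_t) satisfies V'(t) = 2 a V(t) + c^2 with V(0) = 0 (drift coefficient is linear in X, diffusion is constant). With a = -3, c = 4/3, the solution is
  V(t) = (c^2 / (2 a)) * (exp(2 a t) - 1)
       = ((4/3)^2 / (2*(-3))) * (exp((-6) t) - 1)
       = 8/27 - 8*exp(-6*t)/27.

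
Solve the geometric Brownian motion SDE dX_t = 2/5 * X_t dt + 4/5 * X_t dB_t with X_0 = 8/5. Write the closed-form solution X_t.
X_t = 8/5 * exp((2/25) * t + (4/5) * B_t)

For GBM dX = mu X dt + sigma X dB with X_0 = x_0, apply Itô to Y = log X: dY = (mu - sigma^2/2) dt + sigma dB, so Y_t = log(x_0) + (mu - sigma^2/2) t + sigma B_t and hence X_t = x_0 * exp((mu - sigma^2/2) t + sigma B_t).
With mu = 2/5, sigma = 4/5, x_0 = 8/5, this gives:
  X_t = 8/5 * exp((2/25) * t + (4/5) * B_t).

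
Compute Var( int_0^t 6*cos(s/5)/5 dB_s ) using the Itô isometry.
Var = 18*t/25 + 9*sin(2*t/5)/5

The Itô integral of a deterministic integrand f(s) has mean 0 because each increment f(s) * (B_{s+ds} - B_s) has mean 0. By the Itô isometry:
  Var( int_0^t f(s) dB_s ) = E[ (int_0^t f(s) dB_s)^2 ] = int_0^t f(s)^2 ds.
Here f(s) = 6*cos(s/5)/5, so f(s)^2 = 36*cos(s/5)^2/25. Integrate:
  int_0^t (36*cos(s/5)^2/25) ds = 18*t/25 + 9*sin(2*t/5)/5.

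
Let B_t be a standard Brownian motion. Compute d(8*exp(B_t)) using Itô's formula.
d(8*exp(B_t)) = (4*exp(B_t)) dt + (8*exp(B_t)) dB_t

Itô's formula for f(B_t) gives d f(B_t) = f'(B_t) dB_t + (1/2) f''(B_t) dt. Compute derivatives of f(x) = 8*exp(x):
  f'(x)  = 8*exp(x)
  f''(x) = 8*exp(x)
Substitute x = B_t and multiply the f'' term by 1/2:
  drift     = (1/2) * (8*exp(x)) evaluated at B_t = 4*exp(B_t)
  diffusion = (8*exp(x)) evaluated at B_t = 8*exp(B_t)
Therefore d(8*exp(B_t)) = (4*exp(B_t)) dt + (8*exp(B_t)) dB_t.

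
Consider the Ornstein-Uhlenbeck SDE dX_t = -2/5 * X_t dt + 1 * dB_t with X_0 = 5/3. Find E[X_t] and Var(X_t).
E[X_t] = 5*exp(-2*t/5)/3; Var(X_t) = 5/4 - 5*exp(-4*t/5)/4

The OU SDE dX = -theta X dt + sigma dB admits the integrating factor exp(theta t): d(exp(theta t) X_t) = sigma exp(theta t) dB_t. Integrating from 0 to t:
  X_t = x_0 * exp(-theta t) + sigma * int_0^t exp(-theta (t-s)) dB_s.
The Itô integral has mean 0 and (by the Itô isometry) variance sigma^2 * int_0^t exp(-2 theta (t - s)) ds = sigma^2 * (1 - exp(-2 theta t)) / (2 theta).
With theta = 2/5, sigma = 1, x_0 = 5/3:
  E[X_t] = 5/3 * exp(-2/5 t) = 5*exp(-2*t/5)/3
  Var(X_t) = (1)^2 * (1 - exp(-2*2/5 t)) / (2 * 2/5) = 5/4 - 5*exp(-4*t/5)/4.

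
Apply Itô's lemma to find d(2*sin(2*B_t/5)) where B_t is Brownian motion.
d(2*sin(2*B_t/5)) = (-4*sin(2*B_t/5)/25) dt + (4*cos(2*B_t/5)/5) dB_t

Itô's formula for f(B_t) gives d f(B_t) = f'(B_t) dB_t + (1/2) f''(B_t) dt. Compute derivatives of f(x) = 2*sin(2*x/5):
  f'(x)  = 4*cos(2*x/5)/5
  f''(x) = -8*sin(2*x/5)/25
Substitute x = B_t and multiply the f'' term by 1/2:
  drift     = (1/2) * (-8*sin(2*x/5)/25) evaluated at B_t = -4*sin(2*B_t/5)/25
  diffusion = (4*cos(2*x/5)/5) evaluated at B_t = 4*cos(2*B_t/5)/5
Therefore d(2*sin(2*B_t/5)) = (-4*sin(2*B_t/5)/25) dt + (4*cos(2*B_t/5)/5) dB_t.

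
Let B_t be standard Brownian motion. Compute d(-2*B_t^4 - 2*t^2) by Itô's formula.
d(-2*B_t^4 - 2*t^2) = (-12*B_t^2 - 4*t) dt + (-8*B_t^3) dB_t

Itô's formula for f(t, x): d f(t, B_t) = (f_t + (1/2) f_xx) dt + f_x dB_t. Compute partials of f(t, x) = -2*t^2 - 2*x^4:
  f_t(t,x)  = -4*t
  f_x(t,x)  = -8*x^3
  f_xx(t,x) = -24*x^2
Assemble drift = f_t + (1/2) f_xx = -4*t - 12*x^2 and diffusion = f_x = -8*x^3. Substituting x = B_t:
  d(-2*B_t^4 - 2*t^2) = (-12*B_t^2 - 4*t) dt + (-8*B_t^3) dB_t.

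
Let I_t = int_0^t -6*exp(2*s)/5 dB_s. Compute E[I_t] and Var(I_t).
E[I_t] = 0; Var(I_t) = 9*exp(4*t)/25 - 9/25

The Itô integral of a deterministic integrand f(s) has mean 0 because each increment f(s) * (B_{s+ds} - B_s) has mean 0. By the Itô isometry:
  Var( int_0^t f(s) dB_s ) = E[ (int_0^t f(s) dB_s)^2 ] = int_0^t f(s)^2 ds.
Here f(s) = -6*exp(2*s)/5, so f(s)^2 = 36*exp(4*s)/25. Integrate:
  int_0^t (36*exp(4*s)/25) ds = 9*exp(4*t)/25 - 9/25.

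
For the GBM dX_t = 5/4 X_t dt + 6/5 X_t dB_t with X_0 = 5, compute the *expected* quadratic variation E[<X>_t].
E[<X>_t] = 1800*exp(197*t/50)/197 - 1800/197

<X>_t = int_0^t ((6/5) * X_s)^2 ds. Taking expectation inside the integral: E[<X>_t] = (6/5)^2 * int_0^t E[X_s^2] ds. For GBM, E[X_s^2] = x_0^2 * exp((2 mu + sigma^2) s). Integrating:
  E[<X>_t] = (6/5)^2 * 5^2 * (exp((2*(5/4) + (6/5)^2) t) - 1) / (2*(5/4) + (6/5)^2)
           = (6/5)^2 * 5^2 * (exp((197/50) t) - 1) / (197/50) = 1800*exp(197*t/50)/197 - 1800/197.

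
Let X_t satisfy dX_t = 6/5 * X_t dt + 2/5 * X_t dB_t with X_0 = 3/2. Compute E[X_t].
E[X_t] = 3*exp(6*t/5)/2

For GBM dX = mu X dt + sigma X dB with X_0 = x_0, apply Itô to Y = log X: dY = (mu - sigma^2/2) dt + sigma dB, so Y_t = log(x_0) + (mu - sigma^2/2) t + sigma B_t and hence X_t = x_0 * exp((mu - sigma^2/2) t + sigma B_t).
With mu = 6/5, sigma = 2/5, x_0 = 3/2, this gives:
  X_t = 3/2 * exp((28/25) * t + (2/5) * B_t).
Since sigma*B_t ~ Normal(0, sigma^2 t), E[exp(sigma*B_t)] = exp(sigma^2 t / 2); so E[X_t] = x_0 * exp((mu - sigma^2/2) t) * exp(sigma^2 t / 2) = x_0 * exp(mu t) = 3*exp(6*t/5)/2.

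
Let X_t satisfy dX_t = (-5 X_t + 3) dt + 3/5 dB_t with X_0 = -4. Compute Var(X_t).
Var(X_t) = 9/250 - 9*exp(-10*t)/250

The variance V(t) = Var(X_t) satisfies V'(t) = 2 a V(t) + c^2 with V(0) = 0 (drift coefficient is linear in X, diffusion is constant). With a = -5, c = 3/5, the solution is
  V(t) = (c^2 / (2 a)) * (exp(2 a t) - 1)
       = ((3/5)^2 / (2*(-5))) * (exp((-10) t) - 1)
       = 9/250 - 9*exp(-10*t)/250.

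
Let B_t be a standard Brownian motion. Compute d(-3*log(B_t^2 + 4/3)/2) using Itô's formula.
d(-3*log(B_t^2 + 4/3)/2) = (9*(3*B_t^2 - 4)/(2*(3*B_t^2 + 4)^2)) dt + (-9*B_t/(3*B_t^2 + 4)) dB_t

Itô's formula for f(B_t) gives d f(B_t) = f'(B_t) dB_t + (1/2) f''(B_t) dt. Compute derivatives of f(x) = -3*log(x^2 + 4/3)/2:
  f'(x)  = -9*x/(3*x^2 + 4)
  f''(x) = 9*(3*x^2 - 4)/(3*x^2 + 4)^2
Substitute x = B_t and multiply the f'' term by 1/2:
  drift     = (1/2) * (9*(3*x^2 - 4)/(3*x^2 + 4)^2) evaluated at B_t = 9*(3*B_t^2 - 4)/(2*(3*B_t^2 + 4)^2)
  diffusion = (-9*x/(3*x^2 + 4)) evaluated at B_t = -9*B_t/(3*B_t^2 + 4)
Therefore d(-3*log(B_t^2 + 4/3)/2) = (9*(3*B_t^2 - 4)/(2*(3*B_t^2 + 4)^2)) dt + (-9*B_t/(3*B_t^2 + 4)) dB_t.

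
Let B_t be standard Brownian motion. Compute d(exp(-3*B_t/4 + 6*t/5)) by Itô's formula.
d(exp(-3*B_t/4 + 6*t/5)) = (237*exp(-3*B_t/4 + 6*t/5)/160) dt + (-3*exp(-3*B_t/4 + 6*t/5)/4) dB_t

Itô's formula for f(t, x): d f(t, B_t) = (f_t + (1/2) f_xx) dt + f_x dB_t. Compute partials of f(t, x) = exp(6*t/5 - 3*x/4):
  f_t(t,x)  = 6*exp(6*t/5 - 3*x/4)/5
  f_x(t,x)  = -3*exp(6*t/5 - 3*x/4)/4
  f_xx(t,x) = 9*exp(6*t/5 - 3*x/4)/16
Assemble drift = f_t + (1/2) f_xx = 237*exp(6*t/5 - 3*x/4)/160 and diffusion = f_x = -3*exp(6*t/5 - 3*x/4)/4. Substituting x = B_t:
  d(exp(-3*B_t/4 + 6*t/5)) = (237*exp(-3*B_t/4 + 6*t/5)/160) dt + (-3*exp(-3*B_t/4 + 6*t/5)/4) dB_t.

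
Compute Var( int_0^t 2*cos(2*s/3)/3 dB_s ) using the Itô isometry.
Var = 2*t/9 + sin(4*t/3)/6

The Itô integral of a deterministic integrand f(s) has mean 0 because each increment f(s) * (B_{s+ds} - B_s) has mean 0. By the Itô isometry:
  Var( int_0^t f(s) dB_s ) = E[ (int_0^t f(s) dB_s)^2 ] = int_0^t f(s)^2 ds.
Here f(s) = 2*cos(2*s/3)/3, so f(s)^2 = 4*cos(2*s/3)^2/9. Integrate:
  int_0^t (4*cos(2*s/3)^2/9) ds = 2*t/9 + sin(4*t/3)/6.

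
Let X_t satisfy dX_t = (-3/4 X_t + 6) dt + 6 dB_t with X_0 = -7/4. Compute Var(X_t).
Var(X_t) = 24 - 24*exp(-3*t/2)

The variance V(t) = Var(X_t) satisfies V'(t) = 2 a V(t) + c^2 with V(0) = 0 (drift coefficient is linear in X, diffusion is constant). With a = -3/4, c = 6, the solution is
  V(t) = (c^2 / (2 a)) * (exp(2 a t) - 1)
       = (6^2 / (2*(-3/4))) * (exp((-3/2) t) - 1)
       = 24 - 24*exp(-3*t/2).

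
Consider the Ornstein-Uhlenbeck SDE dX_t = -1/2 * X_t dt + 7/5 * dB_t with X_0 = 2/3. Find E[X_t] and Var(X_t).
E[X_t] = 2*exp(-t/2)/3; Var(X_t) = 49/25 - 49*exp(-t)/25

The OU SDE dX = -theta X dt + sigma dB admits the integrating factor exp(theta t): d(exp(theta t) X_t) = sigma exp(theta t) dB_t. Integrating from 0 to t:
  X_t = x_0 * exp(-theta t) + sigma * int_0^t exp(-theta (t-s)) dB_s.
The Itô integral has mean 0 and (by the Itô isometry) variance sigma^2 * int_0^t exp(-2 theta (t - s)) ds = sigma^2 * (1 - exp(-2 theta t)) / (2 theta).
With theta = 1/2, sigma = 7/5, x_0 = 2/3:
  E[X_t] = 2/3 * exp(-1/2 t) = 2*exp(-t/2)/3
  Var(X_t) = (7/5)^2 * (1 - exp(-2*1/2 t)) / (2 * 1/2) = 49/25 - 49*exp(-t)/25.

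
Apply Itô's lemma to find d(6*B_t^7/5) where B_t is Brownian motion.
d(6*B_t^7/5) = (126*B_t^5/5) dt + (42*B_t^6/5) dB_t

Itô's formula for f(B_t) gives d f(B_t) = f'(B_t) dB_t + (1/2) f''(B_t) dt. Compute derivatives of f(x) = 6*x^7/5:
  f'(x)  = 42*x^6/5
  f''(x) = 252*x^5/5
Substitute x = B_t and multiply the f'' term by 1/2:
  drift     = (1/2) * (252*x^5/5) evaluated at B_t = 126*B_t^5/5
  diffusion = (42*x^6/5) evaluated at B_t = 42*B_t^6/5
Therefore d(6*B_t^7/5) = (126*B_t^5/5) dt + (42*B_t^6/5) dB_t.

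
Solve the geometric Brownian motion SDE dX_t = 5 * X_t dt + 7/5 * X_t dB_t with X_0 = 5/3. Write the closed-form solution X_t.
X_t = 5/3 * exp((201/50) * t + (7/5) * B_t)

For GBM dX = mu X dt + sigma X dB with X_0 = x_0, apply Itô to Y = log X: dY = (mu - sigma^2/2) dt + sigma dB, so Y_t = log(x_0) + (mu - sigma^2/2) t + sigma B_t and hence X_t = x_0 * exp((mu - sigma^2/2) t + sigma B_t).
With mu = 5, sigma = 7/5, x_0 = 5/3, this gives:
  X_t = 5/3 * exp((201/50) * t + (7/5) * B_t).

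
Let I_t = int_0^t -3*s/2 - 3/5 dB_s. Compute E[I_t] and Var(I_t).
E[I_t] = 0; Var(I_t) = 3*t*(25*t^2 + 30*t + 12)/100

The Itô integral of a deterministic integrand f(s) has mean 0 because each increment f(s) * (B_{s+ds} - B_s) has mean 0. By the Itô isometry:
  Var( int_0^t f(s) dB_s ) = E[ (int_0^t f(s) dB_s)^2 ] = int_0^t f(s)^2 ds.
Here f(s) = -3*s/2 - 3/5, so f(s)^2 = 9*(5*s + 2)^2/100. Integrate:
  int_0^t (9*(5*s + 2)^2/100) ds = 3*t*(25*t^2 + 30*t + 12)/100.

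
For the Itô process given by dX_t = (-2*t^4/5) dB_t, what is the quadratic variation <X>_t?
<X>_t = 4*t^9/225

For an Itô process dX_t = a(t) dt + b(t) dB_t, the quadratic variation is <X>_t = int_0^t b(s)^2 ds (the drift term does not contribute). Here b(s) = -2*s^4/5, so
  b(s)^2 = 4*s^8/25.
Integrating from 0 to t:
  <X>_t = int_0^t (4*s^8/25) ds = 4*t^9/225.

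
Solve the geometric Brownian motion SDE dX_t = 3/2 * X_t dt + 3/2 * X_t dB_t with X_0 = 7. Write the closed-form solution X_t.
X_t = 7 * exp((3/8) * t + (3/2) * B_t)

For GBM dX = mu X dt + sigma X dB with X_0 = x_0, apply Itô to Y = log X: dY = (mu - sigma^2/2) dt + sigma dB, so Y_t = log(x_0) + (mu - sigma^2/2) t + sigma B_t and hence X_t = x_0 * exp((mu - sigma^2/2) t + sigma B_t).
With mu = 3/2, sigma = 3/2, x_0 = 7, this gives:
  X_t = 7 * exp((3/8) * t + (3/2) * B_t).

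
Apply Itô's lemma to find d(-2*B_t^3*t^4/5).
d(-2*B_t^3*t^4/5) = (2*B_t*t^3*(-4*B_t^2 - 3*t)/5) dt + (-6*B_t^2*t^4/5) dB_t

Itô's formula for f(t, x): d f(t, B_t) = (f_t + (1/2) f_xx) dt + f_x dB_t. Compute partials of f(t, x) = -2*t^4*x^3/5:
  f_t(t,x)  = -8*t^3*x^3/5
  f_x(t,x)  = -6*t^4*x^2/5
  f_xx(t,x) = -12*t^4*x/5
Assemble drift = f_t + (1/2) f_xx = 2*t^3*x*(-3*t - 4*x^2)/5 and diffusion = f_x = -6*t^4*x^2/5. Substituting x = B_t:
  d(-2*B_t^3*t^4/5) = (2*B_t*t^3*(-4*B_t^2 - 3*t)/5) dt + (-6*B_t^2*t^4/5) dB_t.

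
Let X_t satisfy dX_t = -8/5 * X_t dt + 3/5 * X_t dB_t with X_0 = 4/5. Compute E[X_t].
E[X_t] = 4*exp(-8*t/5)/5

For GBM dX = mu X dt + sigma X dB with X_0 = x_0, apply Itô to Y = log X: dY = (mu - sigma^2/2) dt + sigma dB, so Y_t = log(x_0) + (mu - sigma^2/2) t + sigma B_t and hence X_t = x_0 * exp((mu - sigma^2/2) t + sigma B_t).
With mu = -8/5, sigma = 3/5, x_0 = 4/5, this gives:
  X_t = 4/5 * exp((-89/50) * t + (3/5) * B_t).
Since sigma*B_t ~ Normal(0, sigma^2 t), E[exp(sigma*B_t)] = exp(sigma^2 t / 2); so E[X_t] = x_0 * exp((mu - sigma^2/2) t) * exp(sigma^2 t / 2) = x_0 * exp(mu t) = 4*exp(-8*t/5)/5.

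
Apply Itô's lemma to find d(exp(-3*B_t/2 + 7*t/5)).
d(exp(-3*B_t/2 + 7*t/5)) = (101*exp(-3*B_t/2 + 7*t/5)/40) dt + (-3*exp(-3*B_t/2 + 7*t/5)/2) dB_t

Itô's formula for f(t, x): d f(t, B_t) = (f_t + (1/2) f_xx) dt + f_x dB_t. Compute partials of f(t, x) = exp(7*t/5 - 3*x/2):
  f_t(t,x)  = 7*exp(7*t/5 - 3*x/2)/5
  f_x(t,x)  = -3*exp(7*t/5 - 3*x/2)/2
  f_xx(t,x) = 9*exp(7*t/5 - 3*x/2)/4
Assemble drift = f_t + (1/2) f_xx = 101*exp(7*t/5 - 3*x/2)/40 and diffusion = f_x = -3*exp(7*t/5 - 3*x/2)/2. Substituting x = B_t:
  d(exp(-3*B_t/2 + 7*t/5)) = (101*exp(-3*B_t/2 + 7*t/5)/40) dt + (-3*exp(-3*B_t/2 + 7*t/5)/2) dB_t.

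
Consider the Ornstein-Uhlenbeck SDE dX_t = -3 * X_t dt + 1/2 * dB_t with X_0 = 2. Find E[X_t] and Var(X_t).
E[X_t] = 2*exp(-3*t); Var(X_t) = 1/24 - exp(-6*t)/24

The OU SDE dX = -theta X dt + sigma dB admits the integrating factor exp(theta t): d(exp(theta t) X_t) = sigma exp(theta t) dB_t. Integrating from 0 to t:
  X_t = x_0 * exp(-theta t) + sigma * int_0^t exp(-theta (t-s)) dB_s.
The Itô integral has mean 0 and (by the Itô isometry) variance sigma^2 * int_0^t exp(-2 theta (t - s)) ds = sigma^2 * (1 - exp(-2 theta t)) / (2 theta).
With theta = 3, sigma = 1/2, x_0 = 2:
  E[X_t] = 2 * exp(-3 t) = 2*exp(-3*t)
  Var(X_t) = (1/2)^2 * (1 - exp(-2*3 t)) / (2 * 3) = 1/24 - exp(-6*t)/24.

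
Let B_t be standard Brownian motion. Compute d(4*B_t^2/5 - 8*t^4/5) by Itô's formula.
d(4*B_t^2/5 - 8*t^4/5) = (4/5 - 32*t^3/5) dt + (8*B_t/5) dB_t

Itô's formula for f(t, x): d f(t, B_t) = (f_t + (1/2) f_xx) dt + f_x dB_t. Compute partials of f(t, x) = -8*t^4/5 + 4*x^2/5:
  f_t(t,x)  = -32*t^3/5
  f_x(t,x)  = 8*x/5
  f_xx(t,x) = 8/5
Assemble drift = f_t + (1/2) f_xx = 4/5 - 32*t^3/5 and diffusion = f_x = 8*x/5. Substituting x = B_t:
  d(4*B_t^2/5 - 8*t^4/5) = (4/5 - 32*t^3/5) dt + (8*B_t/5) dB_t.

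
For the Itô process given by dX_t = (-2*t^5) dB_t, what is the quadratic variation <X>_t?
<X>_t = 4*t^11/11

For an Itô process dX_t = a(t) dt + b(t) dB_t, the quadratic variation is <X>_t = int_0^t b(s)^2 ds (the drift term does not contribute). Here b(s) = -2*s^5, so
  b(s)^2 = 4*s^10.
Integrating from 0 to t:
  <X>_t = int_0^t (4*s^10) ds = 4*t^11/11.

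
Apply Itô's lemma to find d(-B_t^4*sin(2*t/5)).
d(-B_t^4*sin(2*t/5)) = (-2*B_t^2*(B_t^2*cos(2*t/5) + 15*sin(2*t/5))/5) dt + (-4*B_t^3*sin(2*t/5)) dB_t

Itô's formula for f(t, x): d f(t, B_t) = (f_t + (1/2) f_xx) dt + f_x dB_t. Compute partials of f(t, x) = -x^4*sin(2*t/5):
  f_t(t,x)  = -2*x^4*cos(2*t/5)/5
  f_x(t,x)  = -4*x^3*sin(2*t/5)
  f_xx(t,x) = -12*x^2*sin(2*t/5)
Assemble drift = f_t + (1/2) f_xx = -2*x^2*(x^2*cos(2*t/5) + 15*sin(2*t/5))/5 and diffusion = f_x = -4*x^3*sin(2*t/5). Substituting x = B_t:
  d(-B_t^4*sin(2*t/5)) = (-2*B_t^2*(B_t^2*cos(2*t/5) + 15*sin(2*t/5))/5) dt + (-4*B_t^3*sin(2*t/5)) dB_t.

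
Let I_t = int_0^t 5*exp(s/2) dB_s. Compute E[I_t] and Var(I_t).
E[I_t] = 0; Var(I_t) = 25*exp(t) - 25

The Itô integral of a deterministic integrand f(s) has mean 0 because each increment f(s) * (B_{s+ds} - B_s) has mean 0. By the Itô isometry:
  Var( int_0^t f(s) dB_s ) = E[ (int_0^t f(s) dB_s)^2 ] = int_0^t f(s)^2 ds.
Here f(s) = 5*exp(s/2), so f(s)^2 = 25*exp(s). Integrate:
  int_0^t (25*exp(s)) ds = 25*exp(t) - 25.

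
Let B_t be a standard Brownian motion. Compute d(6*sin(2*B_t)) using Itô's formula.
d(6*sin(2*B_t)) = (-12*sin(2*B_t)) dt + (12*cos(2*B_t)) dB_t

Itô's formula for f(B_t) gives d f(B_t) = f'(B_t) dB_t + (1/2) f''(B_t) dt. Compute derivatives of f(x) = 6*sin(2*x):
  f'(x)  = 12*cos(2*x)
  f''(x) = -24*sin(2*x)
Substitute x = B_t and multiply the f'' term by 1/2:
  drift     = (1/2) * (-24*sin(2*x)) evaluated at B_t = -12*sin(2*B_t)
  diffusion = (12*cos(2*x)) evaluated at B_t = 12*cos(2*B_t)
Therefore d(6*sin(2*B_t)) = (-12*sin(2*B_t)) dt + (12*cos(2*B_t)) dB_t.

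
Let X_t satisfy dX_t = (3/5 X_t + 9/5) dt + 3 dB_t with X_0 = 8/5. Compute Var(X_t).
Var(X_t) = 15*exp(6*t/5)/2 - 15/2

The variance V(t) = Var(X_t) satisfies V'(t) = 2 a V(t) + c^2 with V(0) = 0 (drift coefficient is linear in X, diffusion is constant). With a = 3/5, c = 3, the solution is
  V(t) = (c^2 / (2 a)) * (exp(2 a t) - 1)
       = (3^2 / (2*(3/5))) * (exp((6/5) t) - 1)
       = 15*exp(6*t/5)/2 - 15/2.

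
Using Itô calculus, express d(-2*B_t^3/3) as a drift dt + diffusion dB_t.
d(-2*B_t^3/3) = (-2*B_t) dt + (-2*B_t^2) dB_t

Itô's formula for f(B_t) gives d f(B_t) = f'(B_t) dB_t + (1/2) f''(B_t) dt. Compute derivatives of f(x) = -2*x^3/3:
  f'(x)  = -2*x^2
  f''(x) = -4*x
Substitute x = B_t and multiply the f'' term by 1/2:
  drift     = (1/2) * (-4*x) evaluated at B_t = -2*B_t
  diffusion = (-2*x^2) evaluated at B_t = -2*B_t^2
Therefore d(-2*B_t^3/3) = (-2*B_t) dt + (-2*B_t^2) dB_t.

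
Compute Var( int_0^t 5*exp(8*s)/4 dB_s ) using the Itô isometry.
Var = 25*exp(16*t)/256 - 25/256

The Itô integral of a deterministic integrand f(s) has mean 0 because each increment f(s) * (B_{s+ds} - B_s) has mean 0. By the Itô isometry:
  Var( int_0^t f(s) dB_s ) = E[ (int_0^t f(s) dB_s)^2 ] = int_0^t f(s)^2 ds.
Here f(s) = 5*exp(8*s)/4, so f(s)^2 = 25*exp(16*s)/16. Integrate:
  int_0^t (25*exp(16*s)/16) ds = 25*exp(16*t)/256 - 25/256.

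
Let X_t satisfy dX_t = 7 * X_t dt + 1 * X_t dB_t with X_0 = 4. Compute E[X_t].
E[X_t] = 4*exp(7*t)

For GBM dX = mu X dt + sigma X dB with X_0 = x_0, apply Itô to Y = log X: dY = (mu - sigma^2/2) dt + sigma dB, so Y_t = log(x_0) + (mu - sigma^2/2) t + sigma B_t and hence X_t = x_0 * exp((mu - sigma^2/2) t + sigma B_t).
With mu = 7, sigma = 1, x_0 = 4, this gives:
  X_t = 4 * exp((13/2) * t + (1) * B_t).
Since sigma*B_t ~ Normal(0, sigma^2 t), E[exp(sigma*B_t)] = exp(sigma^2 t / 2); so E[X_t] = x_0 * exp((mu - sigma^2/2) t) * exp(sigma^2 t / 2) = x_0 * exp(mu t) = 4*exp(7*t).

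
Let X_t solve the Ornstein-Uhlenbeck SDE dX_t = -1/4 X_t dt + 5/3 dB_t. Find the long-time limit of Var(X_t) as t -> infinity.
lim Var(X_t) = 50/9

The OU SDE dX = -theta X dt + sigma dB admits the integrating factor exp(theta t): d(exp(theta t) X_t) = sigma exp(theta t) dB_t. Integrating from 0 to t gives X_t = x_0 * exp(-theta t) + sigma * int_0^t exp(-theta (t-s)) dB_s for any initial x_0. The Itô integral has variance (by the Itô isometry) sigma^2 * int_0^t exp(-2 theta (t - s)) ds = sigma^2 * (1 - exp(-2 theta t)) / (2 theta), independent of x_0.
With theta = 1/4, sigma = 5/3:
  Var(X_t) = (5/3)^2 * (1 - exp(-2*1/4 t)) / (2 * 1/4) = 50/9 - 50*exp(-t/2)/9.
As t -> infinity, exp(-2*1/4 t) -> 0, so the stationary variance is sigma^2 / (2 theta) = 50/9.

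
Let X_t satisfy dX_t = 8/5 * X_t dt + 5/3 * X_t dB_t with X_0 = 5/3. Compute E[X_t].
E[X_t] = 5*exp(8*t/5)/3

For GBM dX = mu X dt + sigma X dB with X_0 = x_0, apply Itô to Y = log X: dY = (mu - sigma^2/2) dt + sigma dB, so Y_t = log(x_0) + (mu - sigma^2/2) t + sigma B_t and hence X_t = x_0 * exp((mu - sigma^2/2) t + sigma B_t).
With mu = 8/5, sigma = 5/3, x_0 = 5/3, this gives:
  X_t = 5/3 * exp((19/90) * t + (5/3) * B_t).
Since sigma*B_t ~ Normal(0, sigma^2 t), E[exp(sigma*B_t)] = exp(sigma^2 t / 2); so E[X_t] = x_0 * exp((mu - sigma^2/2) t) * exp(sigma^2 t / 2) = x_0 * exp(mu t) = 5*exp(8*t/5)/3.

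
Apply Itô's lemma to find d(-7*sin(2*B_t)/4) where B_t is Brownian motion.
d(-7*sin(2*B_t)/4) = (7*sin(2*B_t)/2) dt + (-7*cos(2*B_t)/2) dB_t

Itô's formula for f(B_t) gives d f(B_t) = f'(B_t) dB_t + (1/2) f''(B_t) dt. Compute derivatives of f(x) = -7*sin(2*x)/4:
  f'(x)  = -7*cos(2*x)/2
  f''(x) = 7*sin(2*x)
Substitute x = B_t and multiply the f'' term by 1/2:
  drift     = (1/2) * (7*sin(2*x)) evaluated at B_t = 7*sin(2*B_t)/2
  diffusion = (-7*cos(2*x)/2) evaluated at B_t = -7*cos(2*B_t)/2
Therefore d(-7*sin(2*B_t)/4) = (7*sin(2*B_t)/2) dt + (-7*cos(2*B_t)/2) dB_t.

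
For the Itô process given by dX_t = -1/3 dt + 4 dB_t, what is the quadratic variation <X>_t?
<X>_t = 16*t

For an Itô process dX_t = a(t) dt + b(t) dB_t, the quadratic variation is <X>_t = int_0^t b(s)^2 ds (the drift term does not contribute). Here b(s) = 4, so
  b(s)^2 = 16.
Integrating from 0 to t:
  <X>_t = int_0^t (16) ds = 16*t.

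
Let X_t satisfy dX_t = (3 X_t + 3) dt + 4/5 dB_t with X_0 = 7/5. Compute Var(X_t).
Var(X_t) = 8*exp(6*t)/75 - 8/75

The variance V(t) = Var(X_t) satisfies V'(t) = 2 a V(t) + c^2 with V(0) = 0 (drift coefficient is linear in X, diffusion is constant). With a = 3, c = 4/5, the solution is
  V(t) = (c^2 / (2 a)) * (exp(2 a t) - 1)
       = ((4/5)^2 / (2*3)) * (exp(6 t) - 1)
       = 8*exp(6*t)/75 - 8/75.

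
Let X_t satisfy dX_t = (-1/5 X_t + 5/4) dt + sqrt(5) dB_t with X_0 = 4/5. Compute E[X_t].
E[X_t] = 25/4 - 109*exp(-t/5)/20

Taking expectations and using E[dB_t] = 0, the mean m(t) = E[X_t] satisfies the ODE m'(t) = a m(t) + b with m(0) = x_0. With a = -1/5, b = 5/4, x_0 = 4/5, the solution is
  m(t) = x_0 * exp(a t) + (b/a) * (exp(a t) - 1)
       = (4/5) * exp((-1/5) t) + ((5/4)/(-1/5)) * (exp((-1/5) t) - 1)
       = 25/4 - 109*exp(-t/5)/20.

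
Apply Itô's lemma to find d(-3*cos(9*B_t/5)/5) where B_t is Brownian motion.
d(-3*cos(9*B_t/5)/5) = (243*cos(9*B_t/5)/250) dt + (27*sin(9*B_t/5)/25) dB_t

Itô's formula for f(B_t) gives d f(B_t) = f'(B_t) dB_t + (1/2) f''(B_t) dt. Compute derivatives of f(x) = -3*cos(9*x/5)/5:
  f'(x)  = 27*sin(9*x/5)/25
  f''(x) = 243*cos(9*x/5)/125
Substitute x = B_t and multiply the f'' term by 1/2:
  drift     = (1/2) * (243*cos(9*x/5)/125) evaluated at B_t = 243*cos(9*B_t/5)/250
  diffusion = (27*sin(9*x/5)/25) evaluated at B_t = 27*sin(9*B_t/5)/25
Therefore d(-3*cos(9*B_t/5)/5) = (243*cos(9*B_t/5)/250) dt + (27*sin(9*B_t/5)/25) dB_t.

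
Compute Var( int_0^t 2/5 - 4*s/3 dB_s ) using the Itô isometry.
Var = 4*t*(100*t^2 - 90*t + 27)/675

The Itô integral of a deterministic integrand f(s) has mean 0 because each increment f(s) * (B_{s+ds} - B_s) has mean 0. By the Itô isometry:
  Var( int_0^t f(s) dB_s ) = E[ (int_0^t f(s) dB_s)^2 ] = int_0^t f(s)^2 ds.
Here f(s) = 2/5 - 4*s/3, so f(s)^2 = 4*(10*s - 3)^2/225. Integrate:
  int_0^t (4*(10*s - 3)^2/225) ds = 4*t*(100*t^2 - 90*t + 27)/675.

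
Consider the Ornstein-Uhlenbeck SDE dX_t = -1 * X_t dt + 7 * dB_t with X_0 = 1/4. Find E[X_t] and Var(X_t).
E[X_t] = exp(-t)/4; Var(X_t) = 49/2 - 49*exp(-2*t)/2

The OU SDE dX = -theta X dt + sigma dB admits the integrating factor exp(theta t): d(exp(theta t) X_t) = sigma exp(theta t) dB_t. Integrating from 0 to t:
  X_t = x_0 * exp(-theta t) + sigma * int_0^t exp(-theta (t-s)) dB_s.
The Itô integral has mean 0 and (by the Itô isometry) variance sigma^2 * int_0^t exp(-2 theta (t - s)) ds = sigma^2 * (1 - exp(-2 theta t)) / (2 theta).
With theta = 1, sigma = 7, x_0 = 1/4:
  E[X_t] = 1/4 * exp(-1 t) = exp(-t)/4
  Var(X_t) = (7)^2 * (1 - exp(-2*1 t)) / (2 * 1) = 49/2 - 49*exp(-2*t)/2.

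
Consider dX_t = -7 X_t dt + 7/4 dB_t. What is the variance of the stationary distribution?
lim Var(X_t) = 7/32

The OU SDE dX = -theta X dt + sigma dB admits the integrating factor exp(theta t): d(exp(theta t) X_t) = sigma exp(theta t) dB_t. Integrating from 0 to t gives X_t = x_0 * exp(-theta t) + sigma * int_0^t exp(-theta (t-s)) dB_s for any initial x_0. The Itô integral has variance (by the Itô isometry) sigma^2 * int_0^t exp(-2 theta (t - s)) ds = sigma^2 * (1 - exp(-2 theta t)) / (2 theta), independent of x_0.
With theta = 7, sigma = 7/4:
  Var(X_t) = (7/4)^2 * (1 - exp(-2*7 t)) / (2 * 7) = 7/32 - 7*exp(-14*t)/32.
As t -> infinity, exp(-2*7 t) -> 0, so the stationary variance is sigma^2 / (2 theta) = 7/32.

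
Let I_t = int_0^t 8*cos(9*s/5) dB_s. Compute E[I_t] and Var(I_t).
E[I_t] = 0; Var(I_t) = 32*t + 80*sin(18*t/5)/9

The Itô integral of a deterministic integrand f(s) has mean 0 because each increment f(s) * (B_{s+ds} - B_s) has mean 0. By the Itô isometry:
  Var( int_0^t f(s) dB_s ) = E[ (int_0^t f(s) dB_s)^2 ] = int_0^t f(s)^2 ds.
Here f(s) = 8*cos(9*s/5), so f(s)^2 = 64*cos(9*s/5)^2. Integrate:
  int_0^t (64*cos(9*s/5)^2) ds = 32*t + 80*sin(18*t/5)/9.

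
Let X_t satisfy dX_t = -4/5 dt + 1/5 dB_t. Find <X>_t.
<X>_t = t/25

For an Itô process dX_t = a(t) dt + b(t) dB_t, the quadratic variation is <X>_t = int_0^t b(s)^2 ds (the drift term does not contribute). Here b(s) = 1/5, so
  b(s)^2 = 1/25.
Integrating from 0 to t:
  <X>_t = int_0^t (1/25) ds = t/25.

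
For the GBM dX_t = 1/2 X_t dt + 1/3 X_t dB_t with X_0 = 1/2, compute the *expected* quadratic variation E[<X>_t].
E[<X>_t] = exp(10*t/9)/40 - 1/40

<X>_t = int_0^t ((1/3) * X_s)^2 ds. Taking expectation inside the integral: E[<X>_t] = (1/3)^2 * int_0^t E[X_s^2] ds. For GBM, E[X_s^2] = x_0^2 * exp((2 mu + sigma^2) s). Integrating:
  E[<X>_t] = (1/3)^2 * (1/2)^2 * (exp((2*(1/2) + (1/3)^2) t) - 1) / (2*(1/2) + (1/3)^2)
           = (1/3)^2 * (1/2)^2 * (exp((10/9) t) - 1) / (10/9) = exp(10*t/9)/40 - 1/40.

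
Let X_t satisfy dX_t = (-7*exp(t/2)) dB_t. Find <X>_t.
<X>_t = 49*exp(t) - 49

For an Itô process dX_t = a(t) dt + b(t) dB_t, the quadratic variation is <X>_t = int_0^t b(s)^2 ds (the drift term does not contribute). Here b(s) = -7*exp(s/2), so
  b(s)^2 = 49*exp(s).
Integrating from 0 to t:
  <X>_t = int_0^t (49*exp(s)) ds = 49*exp(t) - 49.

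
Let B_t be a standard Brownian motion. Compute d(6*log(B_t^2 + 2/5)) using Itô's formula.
d(6*log(B_t^2 + 2/5)) = (30*(2 - 5*B_t^2)/(5*B_t^2 + 2)^2) dt + (60*B_t/(5*B_t^2 + 2)) dB_t

Itô's formula for f(B_t) gives d f(B_t) = f'(B_t) dB_t + (1/2) f''(B_t) dt. Compute derivatives of f(x) = 6*log(x^2 + 2/5):
  f'(x)  = 60*x/(5*x^2 + 2)
  f''(x) = 60*(2 - 5*x^2)/(5*x^2 + 2)^2
Substitute x = B_t and multiply the f'' term by 1/2:
  drift     = (1/2) * (60*(2 - 5*x^2)/(5*x^2 + 2)^2) evaluated at B_t = 30*(2 - 5*B_t^2)/(5*B_t^2 + 2)^2
  diffusion = (60*x/(5*x^2 + 2)) evaluated at B_t = 60*B_t/(5*B_t^2 + 2)
Therefore d(6*log(B_t^2 + 2/5)) = (30*(2 - 5*B_t^2)/(5*B_t^2 + 2)^2) dt + (60*B_t/(5*B_t^2 + 2)) dB_t.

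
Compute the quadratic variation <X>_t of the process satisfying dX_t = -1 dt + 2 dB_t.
<X>_t = 4*t

For an Itô process dX_t = a(t) dt + b(t) dB_t, the quadratic variation is <X>_t = int_0^t b(s)^2 ds (the drift term does not contribute). Here b(s) = 2, so
  b(s)^2 = 4.
Integrating from 0 to t:
  <X>_t = int_0^t (4) ds = 4*t.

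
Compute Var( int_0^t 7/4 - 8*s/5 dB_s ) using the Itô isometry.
Var = t*(1024*t^2 - 3360*t + 3675)/1200

The Itô integral of a deterministic integrand f(s) has mean 0 because each increment f(s) * (B_{s+ds} - B_s) has mean 0. By the Itô isometry:
  Var( int_0^t f(s) dB_s ) = E[ (int_0^t f(s) dB_s)^2 ] = int_0^t f(s)^2 ds.
Here f(s) = 7/4 - 8*s/5, so f(s)^2 = (32*s - 35)^2/400. Integrate:
  int_0^t ((32*s - 35)^2/400) ds = t*(1024*t^2 - 3360*t + 3675)/1200.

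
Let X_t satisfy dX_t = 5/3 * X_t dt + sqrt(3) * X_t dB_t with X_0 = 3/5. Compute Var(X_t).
Var(X_t) = 9*(exp(3*t) - 1)*exp(10*t/3)/25

For GBM dX = mu X dt + sigma X dB with X_0 = x_0, apply Itô to Y = log X: dY = (mu - sigma^2/2) dt + sigma dB, so Y_t = log(x_0) + (mu - sigma^2/2) t + sigma B_t and hence X_t = x_0 * exp((mu - sigma^2/2) t + sigma B_t).
With mu = 5/3, sigma = sqrt(3), x_0 = 3/5, this gives:
  X_t = 3/5 * exp((1/6) * t + (sqrt(3)) * B_t).
Since sigma*B_t ~ Normal(0, sigma^2 t), E[exp(sigma*B_t)] = exp(sigma^2 t / 2); so E[X_t] = x_0 * exp((mu - sigma^2/2) t) * exp(sigma^2 t / 2) = x_0 * exp(mu t) = 3*exp(5*t/3)/5.
Var(X_t) = E[X_t^2] - (E[X_t])^2 = x_0^2 * exp(2 mu t) * (exp(sigma^2 t) - 1) = 9*(exp(3*t) - 1)*exp(10*t/3)/25.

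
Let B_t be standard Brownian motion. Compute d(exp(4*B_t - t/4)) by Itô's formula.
d(exp(4*B_t - t/4)) = (31*exp(4*B_t - t/4)/4) dt + (4*exp(4*B_t - t/4)) dB_t

Itô's formula for f(t, x): d f(t, B_t) = (f_t + (1/2) f_xx) dt + f_x dB_t. Compute partials of f(t, x) = exp(-t/4 + 4*x):
  f_t(t,x)  = -exp(-t/4 + 4*x)/4
  f_x(t,x)  = 4*exp(-t/4 + 4*x)
  f_xx(t,x) = 16*exp(-t/4 + 4*x)
Assemble drift = f_t + (1/2) f_xx = 31*exp(-t/4 + 4*x)/4 and diffusion = f_x = 4*exp(-t/4 + 4*x). Substituting x = B_t:
  d(exp(4*B_t - t/4)) = (31*exp(4*B_t - t/4)/4) dt + (4*exp(4*B_t - t/4)) dB_t.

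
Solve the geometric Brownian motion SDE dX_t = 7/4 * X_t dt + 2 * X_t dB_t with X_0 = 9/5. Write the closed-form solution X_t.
X_t = 9/5 * exp((-1/4) * t + (2) * B_t)

For GBM dX = mu X dt + sigma X dB with X_0 = x_0, apply Itô to Y = log X: dY = (mu - sigma^2/2) dt + sigma dB, so Y_t = log(x_0) + (mu - sigma^2/2) t + sigma B_t and hence X_t = x_0 * exp((mu - sigma^2/2) t + sigma B_t).
With mu = 7/4, sigma = 2, x_0 = 9/5, this gives:
  X_t = 9/5 * exp((-1/4) * t + (2) * B_t).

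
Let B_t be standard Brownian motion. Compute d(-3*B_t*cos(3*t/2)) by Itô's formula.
d(-3*B_t*cos(3*t/2)) = (9*B_t*sin(3*t/2)/2) dt + (-3*cos(3*t/2)) dB_t

Itô's formula for f(t, x): d f(t, B_t) = (f_t + (1/2) f_xx) dt + f_x dB_t. Compute partials of f(t, x) = -3*x*cos(3*t/2):
  f_t(t,x)  = 9*x*sin(3*t/2)/2
  f_x(t,x)  = -3*cos(3*t/2)
  f_xx(t,x) = 0
Assemble drift = f_t + (1/2) f_xx = 9*x*sin(3*t/2)/2 and diffusion = f_x = -3*cos(3*t/2). Substituting x = B_t:
  d(-3*B_t*cos(3*t/2)) = (9*B_t*sin(3*t/2)/2) dt + (-3*cos(3*t/2)) dB_t.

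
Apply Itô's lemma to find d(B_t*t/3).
d(B_t*t/3) = (B_t/3) dt + (t/3) dB_t

Itô's formula for f(t, x): d f(t, B_t) = (f_t + (1/2) f_xx) dt + f_x dB_t. Compute partials of f(t, x) = t*x/3:
  f_t(t,x)  = x/3
  f_x(t,x)  = t/3
  f_xx(t,x) = 0
Assemble drift = f_t + (1/2) f_xx = x/3 and diffusion = f_x = t/3. Substituting x = B_t:
  d(B_t*t/3) = (B_t/3) dt + (t/3) dB_t.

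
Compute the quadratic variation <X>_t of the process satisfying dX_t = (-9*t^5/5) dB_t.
<X>_t = 81*t^11/275

For an Itô process dX_t = a(t) dt + b(t) dB_t, the quadratic variation is <X>_t = int_0^t b(s)^2 ds (the drift term does not contribute). Here b(s) = -9*s^5/5, so
  b(s)^2 = 81*s^10/25.
Integrating from 0 to t:
  <X>_t = int_0^t (81*s^10/25) ds = 81*t^11/275.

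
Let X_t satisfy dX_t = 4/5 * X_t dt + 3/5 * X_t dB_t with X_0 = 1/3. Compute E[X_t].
E[X_t] = exp(4*t/5)/3

For GBM dX = mu X dt + sigma X dB with X_0 = x_0, apply Itô to Y = log X: dY = (mu - sigma^2/2) dt + sigma dB, so Y_t = log(x_0) + (mu - sigma^2/2) t + sigma B_t and hence X_t = x_0 * exp((mu - sigma^2/2) t + sigma B_t).
With mu = 4/5, sigma = 3/5, x_0 = 1/3, this gives:
  X_t = 1/3 * exp((31/50) * t + (3/5) * B_t).
Since sigma*B_t ~ Normal(0, sigma^2 t), E[exp(sigma*B_t)] = exp(sigma^2 t / 2); so E[X_t] = x_0 * exp((mu - sigma^2/2) t) * exp(sigma^2 t / 2) = x_0 * exp(mu t) = exp(4*t/5)/3.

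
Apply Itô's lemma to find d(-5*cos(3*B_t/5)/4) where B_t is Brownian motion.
d(-5*cos(3*B_t/5)/4) = (9*cos(3*B_t/5)/40) dt + (3*sin(3*B_t/5)/4) dB_t

Itô's formula for f(B_t) gives d f(B_t) = f'(B_t) dB_t + (1/2) f''(B_t) dt. Compute derivatives of f(x) = -5*cos(3*x/5)/4:
  f'(x)  = 3*sin(3*x/5)/4
  f''(x) = 9*cos(3*x/5)/20
Substitute x = B_t and multiply the f'' term by 1/2:
  drift     = (1/2) * (9*cos(3*x/5)/20) evaluated at B_t = 9*cos(3*B_t/5)/40
  diffusion = (3*sin(3*x/5)/4) evaluated at B_t = 3*sin(3*B_t/5)/4
Therefore d(-5*cos(3*B_t/5)/4) = (9*cos(3*B_t/5)/40) dt + (3*sin(3*B_t/5)/4) dB_t.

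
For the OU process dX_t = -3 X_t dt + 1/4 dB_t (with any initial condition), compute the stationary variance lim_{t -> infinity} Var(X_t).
lim Var(X_t) = 1/96

The OU SDE dX = -theta X dt + sigma dB admits the integrating factor exp(theta t): d(exp(theta t) X_t) = sigma exp(theta t) dB_t. Integrating from 0 to t gives X_t = x_0 * exp(-theta t) + sigma * int_0^t exp(-theta (t-s)) dB_s for any initial x_0. The Itô integral has variance (by the Itô isometry) sigma^2 * int_0^t exp(-2 theta (t - s)) ds = sigma^2 * (1 - exp(-2 theta t)) / (2 theta), independent of x_0.
With theta = 3, sigma = 1/4:
  Var(X_t) = (1/4)^2 * (1 - exp(-2*3 t)) / (2 * 3) = 1/96 - exp(-6*t)/96.
As t -> infinity, exp(-2*3 t) -> 0, so the stationary variance is sigma^2 / (2 theta) = 1/96.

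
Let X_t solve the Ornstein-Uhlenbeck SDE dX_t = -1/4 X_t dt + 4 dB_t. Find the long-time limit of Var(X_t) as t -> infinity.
lim Var(X_t) = 32

The OU SDE dX = -theta X dt + sigma dB admits the integrating factor exp(theta t): d(exp(theta t) X_t) = sigma exp(theta t) dB_t. Integrating from 0 to t gives X_t = x_0 * exp(-theta t) + sigma * int_0^t exp(-theta (t-s)) dB_s for any initial x_0. The Itô integral has variance (by the Itô isometry) sigma^2 * int_0^t exp(-2 theta (t - s)) ds = sigma^2 * (1 - exp(-2 theta t)) / (2 theta), independent of x_0.
With theta = 1/4, sigma = 4:
  Var(X_t) = (4)^2 * (1 - exp(-2*1/4 t)) / (2 * 1/4) = 32 - 32*exp(-t/2).
As t -> infinity, exp(-2*1/4 t) -> 0, so the stationary variance is sigma^2 / (2 theta) = 32.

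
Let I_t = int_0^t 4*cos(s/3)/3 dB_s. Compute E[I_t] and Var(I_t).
E[I_t] = 0; Var(I_t) = 8*t/9 + 4*sin(2*t/3)/3

The Itô integral of a deterministic integrand f(s) has mean 0 because each increment f(s) * (B_{s+ds} - B_s) has mean 0. By the Itô isometry:
  Var( int_0^t f(s) dB_s ) = E[ (int_0^t f(s) dB_s)^2 ] = int_0^t f(s)^2 ds.
Here f(s) = 4*cos(s/3)/3, so f(s)^2 = 16*cos(s/3)^2/9. Integrate:
  int_0^t (16*cos(s/3)^2/9) ds = 8*t/9 + 4*sin(2*t/3)/3.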